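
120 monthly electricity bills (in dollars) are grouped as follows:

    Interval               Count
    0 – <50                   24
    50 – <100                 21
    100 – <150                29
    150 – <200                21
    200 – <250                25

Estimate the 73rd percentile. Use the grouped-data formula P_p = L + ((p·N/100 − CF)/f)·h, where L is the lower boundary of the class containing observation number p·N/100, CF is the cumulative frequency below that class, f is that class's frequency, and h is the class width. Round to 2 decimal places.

N = 120; target position k = 73/100 · 120 = 87.6.
Cumulative frequencies: 24, 45, 74, 95, 120.
Observation 87.6 falls in the class 150 – <200.
L = 150, CF = 74, f = 21, h = 50.
P73 = 150 + ((87.6 − 74)/21)·50 = 150 + 32.381 = 182.381.

182.38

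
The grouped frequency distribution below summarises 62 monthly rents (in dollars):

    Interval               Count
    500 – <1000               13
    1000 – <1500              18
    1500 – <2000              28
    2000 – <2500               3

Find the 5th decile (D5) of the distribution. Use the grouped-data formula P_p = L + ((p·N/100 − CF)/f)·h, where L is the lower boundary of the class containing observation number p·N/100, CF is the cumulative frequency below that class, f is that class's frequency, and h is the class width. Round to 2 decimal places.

1500.00

N = 62; target position k = 50/100 · 62 = 31.
Cumulative frequencies: 13, 31, 59, 62.
Observation 31 falls in the class 1000 – <1500.
L = 1000, CF = 13, f = 18, h = 500.
P50 = 1000 + ((31 − 13)/18)·500 = 1000 + 500 = 1500.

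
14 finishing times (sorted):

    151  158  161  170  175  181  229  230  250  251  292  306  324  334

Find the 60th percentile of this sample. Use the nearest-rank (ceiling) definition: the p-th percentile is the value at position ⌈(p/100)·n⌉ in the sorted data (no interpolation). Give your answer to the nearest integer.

n = 14.
Position = ⌈60/100 · 14⌉ = ⌈8.4⌉ = 9.
The value at rank 9 is 250.

250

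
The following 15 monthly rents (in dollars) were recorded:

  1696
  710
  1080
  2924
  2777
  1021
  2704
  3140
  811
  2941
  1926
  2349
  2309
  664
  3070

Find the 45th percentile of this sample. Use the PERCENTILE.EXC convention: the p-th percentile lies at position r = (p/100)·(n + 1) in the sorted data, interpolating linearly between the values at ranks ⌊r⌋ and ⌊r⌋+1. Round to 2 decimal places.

2002.60

Sorted: 664, 710, 811, 1021, 1080, 1696, 1926, 2309, 2349, 2704, 2777, 2924, 2941, 3070, 3140.
n = 15.
r = (45/100)·(15 + 1) = 7.2.
Rank 7 is 1926 and rank 8 is 2309.
Interpolate: 1926 + 0.2·(2309 − 1926) = 1926 + 0.2·383 = 2002.6.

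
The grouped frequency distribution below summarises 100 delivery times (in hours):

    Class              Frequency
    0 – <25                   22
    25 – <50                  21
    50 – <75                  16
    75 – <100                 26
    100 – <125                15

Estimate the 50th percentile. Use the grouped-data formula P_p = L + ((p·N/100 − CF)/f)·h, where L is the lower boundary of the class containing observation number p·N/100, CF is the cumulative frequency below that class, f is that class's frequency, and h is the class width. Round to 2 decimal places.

N = 100; target position k = 50/100 · 100 = 50.
Cumulative frequencies: 22, 43, 59, 85, 100.
Observation 50 falls in the class 50 – <75.
L = 50, CF = 43, f = 16, h = 25.
P50 = 50 + ((50 − 43)/16)·25 = 50 + 10.9375 = 60.9375.

60.94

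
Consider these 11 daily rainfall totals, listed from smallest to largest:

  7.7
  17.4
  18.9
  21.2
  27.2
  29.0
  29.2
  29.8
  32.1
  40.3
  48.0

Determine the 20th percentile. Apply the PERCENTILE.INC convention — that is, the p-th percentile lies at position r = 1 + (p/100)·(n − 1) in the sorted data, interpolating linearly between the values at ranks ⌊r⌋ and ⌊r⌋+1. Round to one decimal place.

n = 11.
r = 1 + (20/100)·(11 − 1) = 1 + 2 = 3.
r is an integer, so P20 is the value at rank 3: 18.9.

18.9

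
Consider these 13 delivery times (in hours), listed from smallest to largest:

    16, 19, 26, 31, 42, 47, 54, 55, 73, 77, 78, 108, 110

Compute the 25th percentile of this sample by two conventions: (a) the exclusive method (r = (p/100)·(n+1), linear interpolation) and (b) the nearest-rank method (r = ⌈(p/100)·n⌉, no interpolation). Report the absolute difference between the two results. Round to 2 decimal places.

n = 13.
(a) r = 3.5; between ranks 3 (26) and 4 (31): 28.5.
(b) the nearest-rank method: rank 4 → 31.
|28.5 − 31| = 2.5.

2.50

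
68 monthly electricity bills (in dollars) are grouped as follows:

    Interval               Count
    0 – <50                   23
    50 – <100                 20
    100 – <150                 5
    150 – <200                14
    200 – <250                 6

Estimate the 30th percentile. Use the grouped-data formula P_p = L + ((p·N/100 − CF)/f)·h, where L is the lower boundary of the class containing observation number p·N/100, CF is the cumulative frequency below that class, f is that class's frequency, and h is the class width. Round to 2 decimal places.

44.35

N = 68; target position k = 30/100 · 68 = 20.4.
Cumulative frequencies: 23, 43, 48, 62, 68.
Observation 20.4 falls in the class 0 – <50.
L = 0, CF = 0, f = 23, h = 50.
P30 = 0 + ((20.4 − 0)/23)·50 = 0 + 44.3478 = 44.3478.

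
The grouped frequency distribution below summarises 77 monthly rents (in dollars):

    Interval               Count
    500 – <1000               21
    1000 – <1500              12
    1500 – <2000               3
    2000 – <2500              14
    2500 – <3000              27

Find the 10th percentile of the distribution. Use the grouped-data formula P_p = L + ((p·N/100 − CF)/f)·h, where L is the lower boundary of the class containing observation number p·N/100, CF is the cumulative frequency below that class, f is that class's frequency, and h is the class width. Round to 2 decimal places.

683.33

N = 77; target position k = 10/100 · 77 = 7.7.
Cumulative frequencies: 21, 33, 36, 50, 77.
Observation 7.7 falls in the class 500 – <1000.
L = 500, CF = 0, f = 21, h = 500.
P10 = 500 + ((7.7 − 0)/21)·500 = 500 + 183.333 = 683.333.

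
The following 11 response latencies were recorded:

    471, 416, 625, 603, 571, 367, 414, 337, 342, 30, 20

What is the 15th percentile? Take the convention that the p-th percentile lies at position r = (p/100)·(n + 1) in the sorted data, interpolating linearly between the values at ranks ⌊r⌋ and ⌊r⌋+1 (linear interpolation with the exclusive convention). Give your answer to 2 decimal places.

28.00

Sorted: 20, 30, 337, 342, 367, 414, 416, 471, 571, 603, 625.
n = 11.
r = (15/100)·(11 + 1) = 1.8.
Rank 1 is 20 and rank 2 is 30.
Interpolate: 20 + 0.8·(30 − 20) = 20 + 0.8·10 = 28.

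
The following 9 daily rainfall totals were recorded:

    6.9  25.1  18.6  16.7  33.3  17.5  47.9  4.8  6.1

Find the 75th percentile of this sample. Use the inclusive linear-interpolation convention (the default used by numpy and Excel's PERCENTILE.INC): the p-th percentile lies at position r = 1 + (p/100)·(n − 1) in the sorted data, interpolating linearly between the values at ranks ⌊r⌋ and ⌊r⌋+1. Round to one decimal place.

25.1

Sorted: 4.8, 6.1, 6.9, 16.7, 17.5, 18.6, 25.1, 33.3, 47.9.
n = 9.
r = 1 + (75/100)·(9 − 1) = 1 + 6 = 7.
r is an integer, so P75 is the value at rank 7: 25.1.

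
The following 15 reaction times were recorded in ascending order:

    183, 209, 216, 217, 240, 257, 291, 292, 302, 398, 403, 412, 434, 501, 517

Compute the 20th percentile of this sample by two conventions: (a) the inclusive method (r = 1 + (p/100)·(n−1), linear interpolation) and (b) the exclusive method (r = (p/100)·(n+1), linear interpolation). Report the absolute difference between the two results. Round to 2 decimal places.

0.60

n = 15.
(a) r = 3.8; between ranks 3 (216) and 4 (217): 216.8.
(b) r = 3.2; between ranks 3 (216) and 4 (217): 216.2.
|216.8 − 216.2| = 0.6.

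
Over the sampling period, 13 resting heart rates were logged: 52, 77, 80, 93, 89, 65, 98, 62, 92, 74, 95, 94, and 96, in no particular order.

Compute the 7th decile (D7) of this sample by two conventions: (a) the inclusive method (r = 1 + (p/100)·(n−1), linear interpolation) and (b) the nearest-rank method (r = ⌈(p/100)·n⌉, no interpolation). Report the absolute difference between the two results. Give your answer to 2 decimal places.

0.60

Sorted: 52, 62, 65, 74, 77, 80, 89, 92, 93, 94, 95, 96, 98.
n = 13.
(a) r = 9.4; between ranks 9 (93) and 10 (94): 93.4.
(b) the nearest-rank method: rank 10 → 94.
|93.4 − 94| = 0.6.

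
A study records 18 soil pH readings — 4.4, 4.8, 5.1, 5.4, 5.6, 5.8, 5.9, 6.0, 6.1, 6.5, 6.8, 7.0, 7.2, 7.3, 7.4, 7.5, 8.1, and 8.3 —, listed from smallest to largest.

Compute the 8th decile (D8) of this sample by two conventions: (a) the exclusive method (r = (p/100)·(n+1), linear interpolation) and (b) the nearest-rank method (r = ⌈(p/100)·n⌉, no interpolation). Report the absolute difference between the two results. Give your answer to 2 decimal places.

0.02

n = 18.
(a) r = 15.2; between ranks 15 (7.4) and 16 (7.5): 7.42.
(b) the nearest-rank method: rank 15 → 7.4.
|7.42 − 7.4| = 0.02.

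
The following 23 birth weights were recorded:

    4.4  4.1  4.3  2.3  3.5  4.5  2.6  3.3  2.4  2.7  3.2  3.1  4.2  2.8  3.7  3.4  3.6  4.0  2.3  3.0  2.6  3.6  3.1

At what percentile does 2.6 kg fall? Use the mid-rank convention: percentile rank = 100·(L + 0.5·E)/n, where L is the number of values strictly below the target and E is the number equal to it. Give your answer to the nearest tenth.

Sorted: 2.3, 2.3, 2.4, 2.6, 2.6, 2.7, 2.8, 3.0, 3.1, 3.1, 3.2, 3.3, 3.4, 3.5, 3.6, 3.6, 3.7, 4.0, 4.1, 4.2, 4.3, 4.4, 4.5.
Count below 2.6: L = 3; count equal: E = 2; n = 23.
Percentile rank = 100·(3 + 0.5·2)/23 = 100·4/23 = 17.39.

17.4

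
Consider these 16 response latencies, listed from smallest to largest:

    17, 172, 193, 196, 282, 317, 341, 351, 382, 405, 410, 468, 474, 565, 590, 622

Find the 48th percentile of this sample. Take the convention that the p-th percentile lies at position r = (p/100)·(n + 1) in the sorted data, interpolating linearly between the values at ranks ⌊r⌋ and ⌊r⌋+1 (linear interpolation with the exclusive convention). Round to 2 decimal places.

355.96

n = 16.
r = (48/100)·(16 + 1) = 8.16.
Rank 8 is 351 and rank 9 is 382.
Interpolate: 351 + 0.16·(382 − 351) = 351 + 0.16·31 = 355.96.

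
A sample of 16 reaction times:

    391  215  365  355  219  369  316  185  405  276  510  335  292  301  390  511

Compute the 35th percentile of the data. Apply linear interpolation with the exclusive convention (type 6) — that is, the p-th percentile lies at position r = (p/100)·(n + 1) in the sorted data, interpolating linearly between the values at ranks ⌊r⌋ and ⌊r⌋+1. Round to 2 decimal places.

Sorted: 185, 215, 219, 276, 292, 301, 316, 335, 355, 365, 369, 390, 391, 405, 510, 511.
n = 16.
r = (35/100)·(16 + 1) = 5.95.
Rank 5 is 292 and rank 6 is 301.
Interpolate: 292 + 0.95·(301 − 292) = 292 + 0.95·9 = 300.55.

300.55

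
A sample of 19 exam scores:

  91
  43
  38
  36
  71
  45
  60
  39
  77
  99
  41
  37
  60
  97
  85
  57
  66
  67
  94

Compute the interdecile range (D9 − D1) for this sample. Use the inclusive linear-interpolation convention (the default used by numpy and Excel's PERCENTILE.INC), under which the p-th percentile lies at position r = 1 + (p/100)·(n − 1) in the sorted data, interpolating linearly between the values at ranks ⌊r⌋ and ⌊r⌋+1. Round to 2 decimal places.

Sorted: 36, 37, 38, 39, 41, 43, 45, 57, 60, 60, 66, 67, 71, 77, 85, 91, 94, 97, 99.
n = 19.
P10: r = 2.8; ranks 2–3 are 37, 38; interpolating gives 37.8.
P90: r = 17.2; ranks 17–18 are 94, 97; interpolating gives 94.6.
Difference: 94.6 − 37.8 = 56.8.

56.80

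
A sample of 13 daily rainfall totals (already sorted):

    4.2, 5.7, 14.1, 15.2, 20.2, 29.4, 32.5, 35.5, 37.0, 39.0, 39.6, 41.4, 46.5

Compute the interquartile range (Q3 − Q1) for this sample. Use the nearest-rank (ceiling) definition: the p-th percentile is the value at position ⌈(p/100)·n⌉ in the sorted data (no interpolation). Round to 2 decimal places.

23.80

n = 13.
P25: rank ⌈25/100·13⌉ = 4 → 15.2.
P75: rank ⌈75/100·13⌉ = 10 → 39.
Difference: 39 − 15.2 = 23.8.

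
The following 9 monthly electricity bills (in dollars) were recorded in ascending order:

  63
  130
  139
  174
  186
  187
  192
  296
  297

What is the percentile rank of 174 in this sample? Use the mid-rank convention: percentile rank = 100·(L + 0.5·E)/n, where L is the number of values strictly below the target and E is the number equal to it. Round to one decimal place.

Count below 174: L = 3; count equal: E = 1; n = 9.
Percentile rank = 100·(3 + 0.5·1)/9 = 100·3.5/9 = 38.89.

38.9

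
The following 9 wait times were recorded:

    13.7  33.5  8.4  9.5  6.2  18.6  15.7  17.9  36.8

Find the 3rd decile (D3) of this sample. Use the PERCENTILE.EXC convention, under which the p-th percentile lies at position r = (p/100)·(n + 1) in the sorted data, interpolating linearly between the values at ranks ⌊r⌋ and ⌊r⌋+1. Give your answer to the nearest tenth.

Sorted: 6.2, 8.4, 9.5, 13.7, 15.7, 17.9, 18.6, 33.5, 36.8.
n = 9.
r = (30/100)·(9 + 1) = 3.
r is an integer, so P30 is the value at rank 3: 9.5.

9.5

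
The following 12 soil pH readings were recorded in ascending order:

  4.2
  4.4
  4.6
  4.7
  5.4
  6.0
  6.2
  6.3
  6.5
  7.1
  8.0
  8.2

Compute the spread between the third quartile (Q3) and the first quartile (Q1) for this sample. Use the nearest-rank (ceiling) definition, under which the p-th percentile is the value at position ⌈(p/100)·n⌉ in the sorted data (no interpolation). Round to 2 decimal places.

1.90

n = 12.
P25: rank ⌈25/100·12⌉ = 3 → 4.6.
P75: rank ⌈75/100·12⌉ = 9 → 6.5.
Difference: 6.5 − 4.6 = 1.9.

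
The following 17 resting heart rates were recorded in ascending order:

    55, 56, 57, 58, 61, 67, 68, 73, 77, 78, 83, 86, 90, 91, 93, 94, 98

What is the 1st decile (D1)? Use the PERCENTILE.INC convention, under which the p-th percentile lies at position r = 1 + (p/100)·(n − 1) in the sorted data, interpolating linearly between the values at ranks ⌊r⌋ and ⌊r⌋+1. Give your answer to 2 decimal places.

56.60

n = 17.
r = 1 + (10/100)·(17 − 1) = 1 + 1.6 = 2.6.
Rank 2 is 56 and rank 3 is 57.
Interpolate: 56 + 0.6·(57 − 56) = 56 + 0.6·1 = 56.6.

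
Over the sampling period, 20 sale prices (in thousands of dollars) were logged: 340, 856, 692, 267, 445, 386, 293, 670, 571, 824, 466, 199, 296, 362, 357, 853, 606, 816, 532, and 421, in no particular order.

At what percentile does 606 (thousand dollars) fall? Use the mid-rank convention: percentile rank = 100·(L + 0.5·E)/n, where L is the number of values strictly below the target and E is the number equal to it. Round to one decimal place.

Sorted: 199, 267, 293, 296, 340, 357, 362, 386, 421, 445, 466, 532, 571, 606, 670, 692, 816, 824, 853, 856.
Count below 606: L = 13; count equal: E = 1; n = 20.
Percentile rank = 100·(13 + 0.5·1)/20 = 100·13.5/20 = 67.5.

67.5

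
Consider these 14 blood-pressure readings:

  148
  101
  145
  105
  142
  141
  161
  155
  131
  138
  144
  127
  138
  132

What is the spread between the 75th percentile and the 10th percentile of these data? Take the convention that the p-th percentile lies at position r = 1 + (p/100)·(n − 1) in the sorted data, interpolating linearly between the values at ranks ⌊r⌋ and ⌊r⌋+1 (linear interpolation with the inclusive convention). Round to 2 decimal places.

33.15

Sorted: 101, 105, 127, 131, 132, 138, 138, 141, 142, 144, 145, 148, 155, 161.
n = 14.
P10: r = 2.3; ranks 2–3 are 105, 127; interpolating gives 111.6.
P75: r = 10.75; ranks 10–11 are 144, 145; interpolating gives 144.75.
Difference: 144.75 − 111.6 = 33.15.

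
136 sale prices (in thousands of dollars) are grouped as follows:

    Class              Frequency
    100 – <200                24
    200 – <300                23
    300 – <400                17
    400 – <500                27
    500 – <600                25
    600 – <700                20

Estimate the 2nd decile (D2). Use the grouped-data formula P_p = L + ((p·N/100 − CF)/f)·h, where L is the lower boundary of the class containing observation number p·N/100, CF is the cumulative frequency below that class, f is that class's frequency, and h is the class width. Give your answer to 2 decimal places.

213.91

N = 136; target position k = 20/100 · 136 = 27.2.
Cumulative frequencies: 24, 47, 64, 91, 116, 136.
Observation 27.2 falls in the class 200 – <300.
L = 200, CF = 24, f = 23, h = 100.
P20 = 200 + ((27.2 − 24)/23)·100 = 200 + 13.913 = 213.913.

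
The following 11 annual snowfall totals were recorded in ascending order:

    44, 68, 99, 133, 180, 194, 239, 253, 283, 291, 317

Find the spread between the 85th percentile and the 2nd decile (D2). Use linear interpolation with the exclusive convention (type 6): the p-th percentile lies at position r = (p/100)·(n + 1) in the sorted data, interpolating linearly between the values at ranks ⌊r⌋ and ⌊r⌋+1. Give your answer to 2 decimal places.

n = 11.
P20: r = 2.4; ranks 2–3 are 68, 99; interpolating gives 80.4.
P85: r = 10.2; ranks 10–11 are 291, 317; interpolating gives 296.2.
Difference: 296.2 − 80.4 = 215.8.

215.80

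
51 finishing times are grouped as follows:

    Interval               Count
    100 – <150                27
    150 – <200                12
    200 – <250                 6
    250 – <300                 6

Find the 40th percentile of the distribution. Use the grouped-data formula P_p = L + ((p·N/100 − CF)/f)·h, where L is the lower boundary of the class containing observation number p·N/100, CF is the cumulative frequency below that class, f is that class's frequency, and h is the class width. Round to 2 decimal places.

N = 51; target position k = 40/100 · 51 = 20.4.
Cumulative frequencies: 27, 39, 45, 51.
Observation 20.4 falls in the class 100 – <150.
L = 100, CF = 0, f = 27, h = 50.
P40 = 100 + ((20.4 − 0)/27)·50 = 100 + 37.7778 = 137.778.

137.78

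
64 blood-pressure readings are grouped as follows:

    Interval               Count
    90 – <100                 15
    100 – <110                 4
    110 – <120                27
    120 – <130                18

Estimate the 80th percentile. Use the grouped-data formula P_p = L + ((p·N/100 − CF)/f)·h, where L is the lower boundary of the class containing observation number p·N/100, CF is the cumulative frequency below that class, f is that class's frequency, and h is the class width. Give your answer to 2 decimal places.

122.89

N = 64; target position k = 80/100 · 64 = 51.2.
Cumulative frequencies: 15, 19, 46, 64.
Observation 51.2 falls in the class 120 – <130.
L = 120, CF = 46, f = 18, h = 10.
P80 = 120 + ((51.2 − 46)/18)·10 = 120 + 2.88889 = 122.889.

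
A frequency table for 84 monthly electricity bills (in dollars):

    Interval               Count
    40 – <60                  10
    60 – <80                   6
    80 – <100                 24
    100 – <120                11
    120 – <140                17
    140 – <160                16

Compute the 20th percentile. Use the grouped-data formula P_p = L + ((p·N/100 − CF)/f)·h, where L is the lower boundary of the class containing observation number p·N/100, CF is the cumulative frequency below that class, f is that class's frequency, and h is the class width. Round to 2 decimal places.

80.67

N = 84; target position k = 20/100 · 84 = 16.8.
Cumulative frequencies: 10, 16, 40, 51, 68, 84.
Observation 16.8 falls in the class 80 – <100.
L = 80, CF = 16, f = 24, h = 20.
P20 = 80 + ((16.8 − 16)/24)·20 = 80 + 0.666667 = 80.6667.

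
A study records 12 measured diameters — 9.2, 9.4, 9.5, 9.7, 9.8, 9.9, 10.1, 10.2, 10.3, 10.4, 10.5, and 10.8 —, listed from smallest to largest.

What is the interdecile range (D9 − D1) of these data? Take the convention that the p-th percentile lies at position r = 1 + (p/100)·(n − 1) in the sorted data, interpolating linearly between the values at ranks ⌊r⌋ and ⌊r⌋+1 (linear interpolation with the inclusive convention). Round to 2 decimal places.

1.08

n = 12.
P10: r = 2.1; ranks 2–3 are 9.4, 9.5; interpolating gives 9.41.
P90: r = 10.9; ranks 10–11 are 10.4, 10.5; interpolating gives 10.49.
Difference: 10.49 − 9.41 = 1.08.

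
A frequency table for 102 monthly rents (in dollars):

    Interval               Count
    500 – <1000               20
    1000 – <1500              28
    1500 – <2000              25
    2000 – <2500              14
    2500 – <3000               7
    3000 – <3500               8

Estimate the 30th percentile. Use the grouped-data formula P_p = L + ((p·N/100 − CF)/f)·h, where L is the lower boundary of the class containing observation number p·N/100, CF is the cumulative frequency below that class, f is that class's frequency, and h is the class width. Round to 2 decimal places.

1189.29

N = 102; target position k = 30/100 · 102 = 30.6.
Cumulative frequencies: 20, 48, 73, 87, 94, 102.
Observation 30.6 falls in the class 1000 – <1500.
L = 1000, CF = 20, f = 28, h = 500.
P30 = 1000 + ((30.6 − 20)/28)·500 = 1000 + 189.286 = 1189.29.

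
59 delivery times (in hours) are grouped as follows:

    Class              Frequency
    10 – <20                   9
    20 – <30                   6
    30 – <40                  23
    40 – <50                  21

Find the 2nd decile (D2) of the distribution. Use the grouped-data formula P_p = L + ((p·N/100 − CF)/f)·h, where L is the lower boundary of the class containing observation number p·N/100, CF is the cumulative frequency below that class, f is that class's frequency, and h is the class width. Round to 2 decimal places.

N = 59; target position k = 20/100 · 59 = 11.8.
Cumulative frequencies: 9, 15, 38, 59.
Observation 11.8 falls in the class 20 – <30.
L = 20, CF = 9, f = 6, h = 10.
P20 = 20 + ((11.8 − 9)/6)·10 = 20 + 4.66667 = 24.6667.

24.67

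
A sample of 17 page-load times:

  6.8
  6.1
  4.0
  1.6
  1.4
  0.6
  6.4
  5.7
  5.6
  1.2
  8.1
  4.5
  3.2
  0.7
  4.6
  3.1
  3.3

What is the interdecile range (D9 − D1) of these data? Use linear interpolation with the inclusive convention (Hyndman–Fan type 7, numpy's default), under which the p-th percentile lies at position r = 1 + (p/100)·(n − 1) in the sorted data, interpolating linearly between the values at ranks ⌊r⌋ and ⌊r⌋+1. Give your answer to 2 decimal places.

Sorted: 0.6, 0.7, 1.2, 1.4, 1.6, 3.1, 3.2, 3.3, 4.0, 4.5, 4.6, 5.6, 5.7, 6.1, 6.4, 6.8, 8.1.
n = 17.
P10: r = 2.6; ranks 2–3 are 0.7, 1.2; interpolating gives 1.
P90: r = 15.4; ranks 15–16 are 6.4, 6.8; interpolating gives 6.56.
Difference: 6.56 − 1 = 5.56.

5.56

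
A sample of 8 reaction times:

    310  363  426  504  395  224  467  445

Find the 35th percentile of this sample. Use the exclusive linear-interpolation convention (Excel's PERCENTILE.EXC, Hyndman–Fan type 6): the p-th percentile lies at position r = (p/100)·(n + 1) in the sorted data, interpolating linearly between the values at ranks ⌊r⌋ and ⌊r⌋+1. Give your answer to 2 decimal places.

Sorted: 224, 310, 363, 395, 426, 445, 467, 504.
n = 8.
r = (35/100)·(8 + 1) = 3.15.
Rank 3 is 363 and rank 4 is 395.
Interpolate: 363 + 0.15·(395 − 363) = 363 + 0.15·32 = 367.8.

367.80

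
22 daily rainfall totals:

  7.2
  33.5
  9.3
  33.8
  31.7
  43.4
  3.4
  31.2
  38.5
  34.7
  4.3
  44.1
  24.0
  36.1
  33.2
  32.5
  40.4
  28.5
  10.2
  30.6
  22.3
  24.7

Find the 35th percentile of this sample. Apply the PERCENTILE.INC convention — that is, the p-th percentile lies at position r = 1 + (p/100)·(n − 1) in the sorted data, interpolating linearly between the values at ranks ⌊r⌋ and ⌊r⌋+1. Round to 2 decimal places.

Sorted: 3.4, 4.3, 7.2, 9.3, 10.2, 22.3, 24.0, 24.7, 28.5, 30.6, 31.2, 31.7, 32.5, 33.2, 33.5, 33.8, 34.7, 36.1, 38.5, 40.4, 43.4, 44.1.
n = 22.
r = 1 + (35/100)·(22 − 1) = 1 + 7.35 = 8.35.
Rank 8 is 24.7 and rank 9 is 28.5.
Interpolate: 24.7 + 0.35·(28.5 − 24.7) = 24.7 + 0.35·3.8 = 26.03.

26.03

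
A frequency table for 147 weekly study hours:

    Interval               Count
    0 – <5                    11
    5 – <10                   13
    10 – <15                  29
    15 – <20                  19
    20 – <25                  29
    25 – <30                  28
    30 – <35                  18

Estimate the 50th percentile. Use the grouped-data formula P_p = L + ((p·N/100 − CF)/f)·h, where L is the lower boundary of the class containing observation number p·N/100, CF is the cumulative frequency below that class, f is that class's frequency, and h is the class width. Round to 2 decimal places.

20.26

N = 147; target position k = 50/100 · 147 = 73.5.
Cumulative frequencies: 11, 24, 53, 72, 101, 129, 147.
Observation 73.5 falls in the class 20 – <25.
L = 20, CF = 72, f = 29, h = 5.
P50 = 20 + ((73.5 − 72)/29)·5 = 20 + 0.258621 = 20.2586.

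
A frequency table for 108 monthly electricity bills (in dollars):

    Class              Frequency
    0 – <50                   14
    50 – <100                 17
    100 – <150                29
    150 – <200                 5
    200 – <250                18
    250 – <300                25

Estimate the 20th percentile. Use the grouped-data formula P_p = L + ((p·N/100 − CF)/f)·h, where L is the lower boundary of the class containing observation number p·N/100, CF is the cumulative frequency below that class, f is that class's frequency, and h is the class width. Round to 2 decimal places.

72.35

N = 108; target position k = 20/100 · 108 = 21.6.
Cumulative frequencies: 14, 31, 60, 65, 83, 108.
Observation 21.6 falls in the class 50 – <100.
L = 50, CF = 14, f = 17, h = 50.
P20 = 50 + ((21.6 − 14)/17)·50 = 50 + 22.3529 = 72.3529.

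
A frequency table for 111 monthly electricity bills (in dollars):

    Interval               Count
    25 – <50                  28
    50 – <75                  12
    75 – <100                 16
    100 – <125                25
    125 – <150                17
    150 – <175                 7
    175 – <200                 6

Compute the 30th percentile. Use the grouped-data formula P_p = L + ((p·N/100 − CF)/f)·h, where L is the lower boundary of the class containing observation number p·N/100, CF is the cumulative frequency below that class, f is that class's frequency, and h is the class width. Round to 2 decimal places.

61.04

N = 111; target position k = 30/100 · 111 = 33.3.
Cumulative frequencies: 28, 40, 56, 81, 98, 105, 111.
Observation 33.3 falls in the class 50 – <75.
L = 50, CF = 28, f = 12, h = 25.
P30 = 50 + ((33.3 − 28)/12)·25 = 50 + 11.0417 = 61.0417.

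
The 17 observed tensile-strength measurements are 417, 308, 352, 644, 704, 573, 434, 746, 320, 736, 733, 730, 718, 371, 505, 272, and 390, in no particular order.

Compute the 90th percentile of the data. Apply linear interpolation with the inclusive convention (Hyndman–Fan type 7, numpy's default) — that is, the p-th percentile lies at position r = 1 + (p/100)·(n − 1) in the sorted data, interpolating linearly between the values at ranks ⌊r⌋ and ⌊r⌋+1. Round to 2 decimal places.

Sorted: 272, 308, 320, 352, 371, 390, 417, 434, 505, 573, 644, 704, 718, 730, 733, 736, 746.
n = 17.
r = 1 + (90/100)·(17 − 1) = 1 + 14.4 = 15.4.
Rank 15 is 733 and rank 16 is 736.
Interpolate: 733 + 0.4·(736 − 733) = 733 + 0.4·3 = 734.2.

734.20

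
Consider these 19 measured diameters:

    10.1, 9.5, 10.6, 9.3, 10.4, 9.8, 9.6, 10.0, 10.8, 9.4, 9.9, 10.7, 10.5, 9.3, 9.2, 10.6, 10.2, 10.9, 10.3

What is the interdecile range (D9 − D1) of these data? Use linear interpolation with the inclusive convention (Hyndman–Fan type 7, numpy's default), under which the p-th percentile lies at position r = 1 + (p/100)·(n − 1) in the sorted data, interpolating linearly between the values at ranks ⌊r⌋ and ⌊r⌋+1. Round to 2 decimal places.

1.42

Sorted: 9.2, 9.3, 9.3, 9.4, 9.5, 9.6, 9.8, 9.9, 10.0, 10.1, 10.2, 10.3, 10.4, 10.5, 10.6, 10.6, 10.7, 10.8, 10.9.
n = 19.
P10: r = 2.8; ranks 2–3 are 9.3, 9.3; interpolating gives 9.3.
P90: r = 17.2; ranks 17–18 are 10.7, 10.8; interpolating gives 10.72.
Difference: 10.72 − 9.3 = 1.42.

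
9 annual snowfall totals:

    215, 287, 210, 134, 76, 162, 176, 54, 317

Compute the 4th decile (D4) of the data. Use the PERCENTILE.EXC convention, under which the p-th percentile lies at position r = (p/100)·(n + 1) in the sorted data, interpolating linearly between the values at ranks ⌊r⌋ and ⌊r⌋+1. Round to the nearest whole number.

162

Sorted: 54, 76, 134, 162, 176, 210, 215, 287, 317.
n = 9.
r = (40/100)·(9 + 1) = 4.
r is an integer, so P40 is the value at rank 4: 162.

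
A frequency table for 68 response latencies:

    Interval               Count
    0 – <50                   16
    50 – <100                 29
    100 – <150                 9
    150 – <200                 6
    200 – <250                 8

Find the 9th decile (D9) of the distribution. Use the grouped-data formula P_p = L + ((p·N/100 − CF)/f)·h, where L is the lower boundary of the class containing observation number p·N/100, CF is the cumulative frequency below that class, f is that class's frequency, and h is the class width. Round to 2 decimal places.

207.50

N = 68; target position k = 90/100 · 68 = 61.2.
Cumulative frequencies: 16, 45, 54, 60, 68.
Observation 61.2 falls in the class 200 – <250.
L = 200, CF = 60, f = 8, h = 50.
P90 = 200 + ((61.2 − 60)/8)·50 = 200 + 7.5 = 207.5.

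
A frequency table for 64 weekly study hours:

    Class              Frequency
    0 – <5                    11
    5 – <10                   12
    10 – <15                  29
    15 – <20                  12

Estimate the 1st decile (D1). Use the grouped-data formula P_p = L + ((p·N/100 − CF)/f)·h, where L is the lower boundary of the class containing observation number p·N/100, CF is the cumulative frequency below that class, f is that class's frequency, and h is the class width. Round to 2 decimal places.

N = 64; target position k = 10/100 · 64 = 6.4.
Cumulative frequencies: 11, 23, 52, 64.
Observation 6.4 falls in the class 0 – <5.
L = 0, CF = 0, f = 11, h = 5.
P10 = 0 + ((6.4 − 0)/11)·5 = 0 + 2.90909 = 2.90909.

2.91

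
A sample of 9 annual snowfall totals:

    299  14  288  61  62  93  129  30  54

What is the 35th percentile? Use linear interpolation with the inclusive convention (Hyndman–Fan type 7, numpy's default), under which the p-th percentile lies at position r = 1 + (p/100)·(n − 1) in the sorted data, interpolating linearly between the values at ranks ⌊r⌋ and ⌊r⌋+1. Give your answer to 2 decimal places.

59.60

Sorted: 14, 30, 54, 61, 62, 93, 129, 288, 299.
n = 9.
r = 1 + (35/100)·(9 − 1) = 1 + 2.8 = 3.8.
Rank 3 is 54 and rank 4 is 61.
Interpolate: 54 + 0.8·(61 − 54) = 54 + 0.8·7 = 59.6.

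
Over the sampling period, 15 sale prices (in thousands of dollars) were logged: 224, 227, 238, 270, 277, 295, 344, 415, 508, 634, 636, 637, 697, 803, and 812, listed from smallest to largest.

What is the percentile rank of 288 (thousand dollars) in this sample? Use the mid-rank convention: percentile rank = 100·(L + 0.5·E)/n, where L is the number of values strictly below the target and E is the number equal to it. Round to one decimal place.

Count below 288: L = 5; count equal: E = 0; n = 15.
Percentile rank = 100·(5 + 0.5·0)/15 = 100·5/15 = 33.33.

33.3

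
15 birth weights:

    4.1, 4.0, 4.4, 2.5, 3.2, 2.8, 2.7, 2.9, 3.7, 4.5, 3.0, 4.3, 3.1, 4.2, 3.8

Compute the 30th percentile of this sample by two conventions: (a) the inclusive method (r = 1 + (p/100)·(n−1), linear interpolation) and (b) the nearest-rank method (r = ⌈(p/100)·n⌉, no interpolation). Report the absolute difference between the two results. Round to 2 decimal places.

0.02

Sorted: 2.5, 2.7, 2.8, 2.9, 3.0, 3.1, 3.2, 3.7, 3.8, 4.0, 4.1, 4.2, 4.3, 4.4, 4.5.
n = 15.
(a) r = 5.2; between ranks 5 (3.0) and 6 (3.1): 3.02.
(b) the nearest-rank method: rank 5 → 3.
|3.02 − 3| = 0.02.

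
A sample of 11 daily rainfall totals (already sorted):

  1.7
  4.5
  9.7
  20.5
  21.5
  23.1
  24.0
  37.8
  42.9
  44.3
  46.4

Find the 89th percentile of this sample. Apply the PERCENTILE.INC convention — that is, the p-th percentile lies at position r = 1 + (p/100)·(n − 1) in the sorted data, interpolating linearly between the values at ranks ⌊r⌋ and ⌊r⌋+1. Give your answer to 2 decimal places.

n = 11.
r = 1 + (89/100)·(11 − 1) = 1 + 8.9 = 9.9.
Rank 9 is 42.9 and rank 10 is 44.3.
Interpolate: 42.9 + 0.9·(44.3 − 42.9) = 42.9 + 0.9·1.4 = 44.16.

44.16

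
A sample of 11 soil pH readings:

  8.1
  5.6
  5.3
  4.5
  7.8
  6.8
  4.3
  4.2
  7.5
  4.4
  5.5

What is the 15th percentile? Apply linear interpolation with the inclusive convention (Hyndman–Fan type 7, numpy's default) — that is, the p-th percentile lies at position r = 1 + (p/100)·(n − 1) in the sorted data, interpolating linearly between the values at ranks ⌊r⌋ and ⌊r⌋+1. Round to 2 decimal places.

4.35

Sorted: 4.2, 4.3, 4.4, 4.5, 5.3, 5.5, 5.6, 6.8, 7.5, 7.8, 8.1.
n = 11.
r = 1 + (15/100)·(11 − 1) = 1 + 1.5 = 2.5.
Rank 2 is 4.3 and rank 3 is 4.4.
Interpolate: 4.3 + 0.5·(4.4 − 4.3) = 4.3 + 0.5·0.1 = 4.35.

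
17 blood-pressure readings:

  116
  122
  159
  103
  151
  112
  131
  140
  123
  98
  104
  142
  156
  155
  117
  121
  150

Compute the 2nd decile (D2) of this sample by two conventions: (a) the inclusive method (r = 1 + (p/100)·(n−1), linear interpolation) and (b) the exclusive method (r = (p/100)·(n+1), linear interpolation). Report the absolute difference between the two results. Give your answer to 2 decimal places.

Sorted: 98, 103, 104, 112, 116, 117, 121, 122, 123, 131, 140, 142, 150, 151, 155, 156, 159.
n = 17.
(a) r = 4.2; between ranks 4 (112) and 5 (116): 112.8.
(b) r = 3.6; between ranks 3 (104) and 4 (112): 108.8.
|112.8 − 108.8| = 4.

4.00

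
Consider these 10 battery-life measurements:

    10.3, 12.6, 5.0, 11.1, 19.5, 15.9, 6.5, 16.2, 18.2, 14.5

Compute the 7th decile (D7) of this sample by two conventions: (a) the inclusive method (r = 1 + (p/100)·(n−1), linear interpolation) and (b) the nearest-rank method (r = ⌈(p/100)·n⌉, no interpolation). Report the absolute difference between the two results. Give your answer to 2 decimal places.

Sorted: 5.0, 6.5, 10.3, 11.1, 12.6, 14.5, 15.9, 16.2, 18.2, 19.5.
n = 10.
(a) r = 7.3; between ranks 7 (15.9) and 8 (16.2): 15.99.
(b) the nearest-rank method: rank 7 → 15.9.
|15.99 − 15.9| = 0.09.

0.09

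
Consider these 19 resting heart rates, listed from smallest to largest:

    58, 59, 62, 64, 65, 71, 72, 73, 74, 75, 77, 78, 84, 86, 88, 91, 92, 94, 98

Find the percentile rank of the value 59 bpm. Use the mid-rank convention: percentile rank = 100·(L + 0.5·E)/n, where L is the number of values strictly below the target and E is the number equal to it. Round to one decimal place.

Count below 59: L = 1; count equal: E = 1; n = 19.
Percentile rank = 100·(1 + 0.5·1)/19 = 100·1.5/19 = 7.895.

7.9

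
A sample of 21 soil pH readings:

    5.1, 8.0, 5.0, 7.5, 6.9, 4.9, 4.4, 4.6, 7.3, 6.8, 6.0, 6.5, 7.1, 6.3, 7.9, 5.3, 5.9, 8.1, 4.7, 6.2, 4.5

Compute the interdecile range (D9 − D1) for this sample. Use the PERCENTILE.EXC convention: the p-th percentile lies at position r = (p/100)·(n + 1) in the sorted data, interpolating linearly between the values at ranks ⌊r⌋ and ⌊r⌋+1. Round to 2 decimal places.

Sorted: 4.4, 4.5, 4.6, 4.7, 4.9, 5.0, 5.1, 5.3, 5.9, 6.0, 6.2, 6.3, 6.5, 6.8, 6.9, 7.1, 7.3, 7.5, 7.9, 8.0, 8.1.
n = 21.
P10: r = 2.2; ranks 2–3 are 4.5, 4.6; interpolating gives 4.52.
P90: r = 19.8; ranks 19–20 are 7.9, 8.0; interpolating gives 7.98.
Difference: 7.98 − 4.52 = 3.46.

3.46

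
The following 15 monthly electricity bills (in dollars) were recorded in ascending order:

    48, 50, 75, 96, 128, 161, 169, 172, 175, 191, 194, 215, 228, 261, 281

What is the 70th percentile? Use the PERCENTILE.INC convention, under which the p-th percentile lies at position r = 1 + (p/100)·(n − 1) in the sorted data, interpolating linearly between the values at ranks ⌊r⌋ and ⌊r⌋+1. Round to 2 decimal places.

193.40

n = 15.
r = 1 + (70/100)·(15 − 1) = 1 + 9.8 = 10.8.
Rank 10 is 191 and rank 11 is 194.
Interpolate: 191 + 0.8·(194 − 191) = 191 + 0.8·3 = 193.4.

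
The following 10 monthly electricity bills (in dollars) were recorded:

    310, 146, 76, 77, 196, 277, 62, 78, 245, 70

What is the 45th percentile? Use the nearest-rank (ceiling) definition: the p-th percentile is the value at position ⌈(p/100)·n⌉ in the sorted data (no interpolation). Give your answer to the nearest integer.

78

Sorted: 62, 70, 76, 77, 78, 146, 196, 245, 277, 310.
n = 10.
Position = ⌈45/100 · 10⌉ = ⌈4.5⌉ = 5.
The value at rank 5 is 78.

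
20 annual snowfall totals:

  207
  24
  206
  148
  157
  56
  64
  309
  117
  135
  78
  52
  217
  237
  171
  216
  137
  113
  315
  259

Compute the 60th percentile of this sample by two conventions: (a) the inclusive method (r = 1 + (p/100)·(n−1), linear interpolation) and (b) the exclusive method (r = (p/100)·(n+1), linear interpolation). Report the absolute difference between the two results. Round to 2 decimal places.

Sorted: 24, 52, 56, 64, 78, 113, 117, 135, 137, 148, 157, 171, 206, 207, 216, 217, 237, 259, 309, 315.
n = 20.
(a) r = 12.4; between ranks 12 (171) and 13 (206): 185.
(b) r = 12.6; between ranks 12 (171) and 13 (206): 192.
|185 − 192| = 7.

7.00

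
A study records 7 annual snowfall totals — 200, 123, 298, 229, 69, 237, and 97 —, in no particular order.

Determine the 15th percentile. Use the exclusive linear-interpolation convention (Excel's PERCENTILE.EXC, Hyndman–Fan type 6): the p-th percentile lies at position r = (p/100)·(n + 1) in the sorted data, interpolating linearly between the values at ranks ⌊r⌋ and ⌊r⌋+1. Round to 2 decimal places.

Sorted: 69, 97, 123, 200, 229, 237, 298.
n = 7.
r = (15/100)·(7 + 1) = 1.2.
Rank 1 is 69 and rank 2 is 97.
Interpolate: 69 + 0.2·(97 − 69) = 69 + 0.2·28 = 74.6.

74.60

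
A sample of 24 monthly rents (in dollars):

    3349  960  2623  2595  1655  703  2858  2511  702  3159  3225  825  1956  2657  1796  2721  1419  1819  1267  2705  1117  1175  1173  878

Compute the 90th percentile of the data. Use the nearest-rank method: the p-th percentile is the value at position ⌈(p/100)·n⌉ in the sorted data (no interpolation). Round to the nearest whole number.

Sorted: 702, 703, 825, 878, 960, 1117, 1173, 1175, 1267, 1419, 1655, 1796, 1819, 1956, 2511, 2595, 2623, 2657, 2705, 2721, 2858, 3159, 3225, 3349.
n = 24.
Position = ⌈90/100 · 24⌉ = ⌈21.6⌉ = 22.
The value at rank 22 is 3159.

3159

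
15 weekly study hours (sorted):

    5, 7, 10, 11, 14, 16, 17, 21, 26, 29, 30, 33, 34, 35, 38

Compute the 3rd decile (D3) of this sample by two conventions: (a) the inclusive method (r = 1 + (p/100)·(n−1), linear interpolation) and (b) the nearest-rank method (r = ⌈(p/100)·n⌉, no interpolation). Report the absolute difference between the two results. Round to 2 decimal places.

0.40

n = 15.
(a) r = 5.2; between ranks 5 (14) and 6 (16): 14.4.
(b) the nearest-rank method: rank 5 → 14.
|14.4 − 14| = 0.4.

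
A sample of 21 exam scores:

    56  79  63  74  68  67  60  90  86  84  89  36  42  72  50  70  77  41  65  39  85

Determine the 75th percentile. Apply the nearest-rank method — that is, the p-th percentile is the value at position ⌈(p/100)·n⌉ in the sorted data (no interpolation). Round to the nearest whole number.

79

Sorted: 36, 39, 41, 42, 50, 56, 60, 63, 65, 67, 68, 70, 72, 74, 77, 79, 84, 85, 86, 89, 90.
n = 21.
Position = ⌈75/100 · 21⌉ = ⌈15.75⌉ = 16.
The value at rank 16 is 79.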